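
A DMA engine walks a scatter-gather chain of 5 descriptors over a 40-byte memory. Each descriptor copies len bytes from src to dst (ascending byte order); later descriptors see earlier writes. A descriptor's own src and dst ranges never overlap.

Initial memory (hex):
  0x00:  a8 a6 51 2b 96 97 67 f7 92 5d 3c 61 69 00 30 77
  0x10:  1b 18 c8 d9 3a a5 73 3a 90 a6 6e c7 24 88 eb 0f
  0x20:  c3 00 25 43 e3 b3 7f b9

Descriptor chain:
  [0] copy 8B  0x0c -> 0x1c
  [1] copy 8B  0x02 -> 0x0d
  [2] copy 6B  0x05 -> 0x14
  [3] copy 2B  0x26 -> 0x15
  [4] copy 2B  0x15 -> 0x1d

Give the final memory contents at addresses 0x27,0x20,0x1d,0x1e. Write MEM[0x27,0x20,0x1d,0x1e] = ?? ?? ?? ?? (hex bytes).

#0 dst[0x1c+8] := {0x69,0x00,0x30,0x77,0x1b,0x18,0xc8,0xd9}
#1 dst[0x0d+8] := {0x51,0x2b,0x96,0x97,0x67,0xf7,0x92,0x5d}
#2 dst[0x14+6] := {0x97,0x67,0xf7,0x92,0x5d,0x3c}
#3 dst[0x15+2] := {0x7f,0xb9}
#4 dst[0x1d+2] := {0x7f,0xb9}
query mem[0x27]=0xb9, mem[0x20]=0x1b, mem[0x1d]=0x7f, mem[0x1e]=0xb9

MEM[0x27,0x20,0x1d,0x1e] = b9 1b 7f b9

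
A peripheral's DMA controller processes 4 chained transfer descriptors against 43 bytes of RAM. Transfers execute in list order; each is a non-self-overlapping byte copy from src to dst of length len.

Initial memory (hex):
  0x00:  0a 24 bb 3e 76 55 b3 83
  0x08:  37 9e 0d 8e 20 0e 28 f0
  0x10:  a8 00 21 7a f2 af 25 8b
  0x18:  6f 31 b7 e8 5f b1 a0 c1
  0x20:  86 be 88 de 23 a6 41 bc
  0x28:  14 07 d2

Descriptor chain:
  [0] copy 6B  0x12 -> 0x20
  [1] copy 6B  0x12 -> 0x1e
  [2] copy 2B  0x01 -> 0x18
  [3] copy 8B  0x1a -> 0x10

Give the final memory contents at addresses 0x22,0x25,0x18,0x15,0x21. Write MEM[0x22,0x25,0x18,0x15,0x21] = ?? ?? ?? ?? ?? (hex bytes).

[0] 0x12->0x20 len=6 : 21 7a f2 af 25 8b
[1] 0x12->0x1e len=6 : 21 7a f2 af 25 8b
[2] 0x01->0x18 len=2 : 24 bb
[3] 0x1a->0x10 len=8 : b7 e8 5f b1 21 7a f2 af
query mem[0x22]=0x25, mem[0x25]=0x8b, mem[0x18]=0x24, mem[0x15]=0x7a, mem[0x21]=0xaf

MEM[0x22,0x25,0x18,0x15,0x21] = 25 8b 24 7a af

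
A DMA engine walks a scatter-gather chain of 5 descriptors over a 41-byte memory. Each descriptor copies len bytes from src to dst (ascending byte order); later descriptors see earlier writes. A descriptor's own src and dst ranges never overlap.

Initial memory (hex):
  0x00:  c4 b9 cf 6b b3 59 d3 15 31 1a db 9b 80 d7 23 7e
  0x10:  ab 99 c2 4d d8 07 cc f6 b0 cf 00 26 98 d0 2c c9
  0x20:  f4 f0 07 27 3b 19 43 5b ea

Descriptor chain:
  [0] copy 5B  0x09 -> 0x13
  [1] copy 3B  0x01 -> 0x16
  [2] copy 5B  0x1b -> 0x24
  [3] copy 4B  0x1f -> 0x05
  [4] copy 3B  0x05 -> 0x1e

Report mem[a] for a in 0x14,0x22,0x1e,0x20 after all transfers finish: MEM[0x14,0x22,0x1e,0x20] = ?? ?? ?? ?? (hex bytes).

MEM[0x14,0x22,0x1e,0x20] = db 07 c9 f0

D0: mem[0x13..0x17] <- [1a db 9b 80 d7]
D1: mem[0x16..0x18] <- [b9 cf 6b]
D2: mem[0x24..0x28] <- [26 98 d0 2c c9]
D3: mem[0x05..0x08] <- [c9 f4 f0 07]
D4: mem[0x1e..0x20] <- [c9 f4 f0]
query mem[0x14]=0xdb, mem[0x22]=0x07, mem[0x1e]=0xc9, mem[0x20]=0xf0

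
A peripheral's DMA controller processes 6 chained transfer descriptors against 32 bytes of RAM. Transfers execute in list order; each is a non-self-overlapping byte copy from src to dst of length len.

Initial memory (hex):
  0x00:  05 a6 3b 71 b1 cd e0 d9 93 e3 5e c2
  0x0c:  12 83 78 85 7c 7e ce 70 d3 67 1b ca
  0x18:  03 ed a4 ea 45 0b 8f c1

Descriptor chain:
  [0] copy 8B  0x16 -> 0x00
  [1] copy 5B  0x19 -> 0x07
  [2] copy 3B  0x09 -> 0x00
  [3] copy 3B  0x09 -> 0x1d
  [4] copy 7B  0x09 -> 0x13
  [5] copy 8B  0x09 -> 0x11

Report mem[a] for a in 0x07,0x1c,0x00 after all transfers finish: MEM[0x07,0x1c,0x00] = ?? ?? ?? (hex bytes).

MEM[0x07,0x1c,0x00] = ed 45 ea

[0] 0x16->0x00 len=8 : 1b ca 03 ed a4 ea 45 0b
[1] 0x19->0x07 len=5 : ed a4 ea 45 0b
[2] 0x09->0x00 len=3 : ea 45 0b
[3] 0x09->0x1d len=3 : ea 45 0b
[4] 0x09->0x13 len=7 : ea 45 0b 12 83 78 85
[5] 0x09->0x11 len=8 : ea 45 0b 12 83 78 85 7c
query mem[0x07]=0xed, mem[0x1c]=0x45, mem[0x00]=0xea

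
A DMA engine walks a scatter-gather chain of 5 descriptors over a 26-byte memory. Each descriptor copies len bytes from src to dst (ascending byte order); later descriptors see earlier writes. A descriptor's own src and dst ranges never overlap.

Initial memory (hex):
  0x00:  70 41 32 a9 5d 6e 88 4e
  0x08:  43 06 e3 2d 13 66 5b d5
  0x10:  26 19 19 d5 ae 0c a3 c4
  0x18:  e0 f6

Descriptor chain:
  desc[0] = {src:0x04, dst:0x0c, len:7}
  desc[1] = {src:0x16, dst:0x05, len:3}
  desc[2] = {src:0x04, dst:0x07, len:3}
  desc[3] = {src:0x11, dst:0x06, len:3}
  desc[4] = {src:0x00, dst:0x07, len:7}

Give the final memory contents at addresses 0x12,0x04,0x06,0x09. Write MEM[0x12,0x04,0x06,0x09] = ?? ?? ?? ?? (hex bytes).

[0] 0x04->0x0c len=7 : 5d 6e 88 4e 43 06 e3
[1] 0x16->0x05 len=3 : a3 c4 e0
[2] 0x04->0x07 len=3 : 5d a3 c4
[3] 0x11->0x06 len=3 : 06 e3 d5
[4] 0x00->0x07 len=7 : 70 41 32 a9 5d a3 06
query mem[0x12]=0xe3, mem[0x04]=0x5d, mem[0x06]=0x06, mem[0x09]=0x32

MEM[0x12,0x04,0x06,0x09] = e3 5d 06 32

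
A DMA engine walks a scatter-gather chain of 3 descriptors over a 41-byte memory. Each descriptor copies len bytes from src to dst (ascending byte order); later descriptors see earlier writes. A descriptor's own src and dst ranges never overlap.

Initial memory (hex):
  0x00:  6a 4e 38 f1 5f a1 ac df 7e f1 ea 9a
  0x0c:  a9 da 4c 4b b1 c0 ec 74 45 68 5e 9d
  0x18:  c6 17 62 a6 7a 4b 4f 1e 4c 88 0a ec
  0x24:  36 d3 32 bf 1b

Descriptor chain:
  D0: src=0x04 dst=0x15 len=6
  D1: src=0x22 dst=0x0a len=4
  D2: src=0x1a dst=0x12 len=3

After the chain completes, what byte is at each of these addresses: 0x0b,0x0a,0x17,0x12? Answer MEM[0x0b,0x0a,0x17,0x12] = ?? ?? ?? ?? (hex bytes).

[0] 0x04->0x15 len=6 : 5f a1 ac df 7e f1
[1] 0x22->0x0a len=4 : 0a ec 36 d3
[2] 0x1a->0x12 len=3 : f1 a6 7a
query mem[0x0b]=0xec, mem[0x0a]=0x0a, mem[0x17]=0xac, mem[0x12]=0xf1

MEM[0x0b,0x0a,0x17,0x12] = ec 0a ac f1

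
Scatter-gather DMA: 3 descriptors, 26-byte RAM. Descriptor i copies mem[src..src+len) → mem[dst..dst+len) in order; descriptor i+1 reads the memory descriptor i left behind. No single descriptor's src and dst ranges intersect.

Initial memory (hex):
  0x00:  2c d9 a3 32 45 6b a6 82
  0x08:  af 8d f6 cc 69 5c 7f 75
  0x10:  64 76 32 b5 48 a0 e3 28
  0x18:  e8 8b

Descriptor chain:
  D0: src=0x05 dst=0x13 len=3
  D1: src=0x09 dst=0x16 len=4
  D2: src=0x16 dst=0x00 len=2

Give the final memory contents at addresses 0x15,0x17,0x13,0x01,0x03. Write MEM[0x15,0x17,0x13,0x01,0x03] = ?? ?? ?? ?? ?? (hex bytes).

  after D0: wrote 3B at 0x13 = 6ba682
  after D1: wrote 4B at 0x16 = 8df6cc69
  after D2: wrote 2B at 0x00 = 8df6
query mem[0x15]=0x82, mem[0x17]=0xf6, mem[0x13]=0x6b, mem[0x01]=0xf6, mem[0x03]=0x32

MEM[0x15,0x17,0x13,0x01,0x03] = 82 f6 6b f6 32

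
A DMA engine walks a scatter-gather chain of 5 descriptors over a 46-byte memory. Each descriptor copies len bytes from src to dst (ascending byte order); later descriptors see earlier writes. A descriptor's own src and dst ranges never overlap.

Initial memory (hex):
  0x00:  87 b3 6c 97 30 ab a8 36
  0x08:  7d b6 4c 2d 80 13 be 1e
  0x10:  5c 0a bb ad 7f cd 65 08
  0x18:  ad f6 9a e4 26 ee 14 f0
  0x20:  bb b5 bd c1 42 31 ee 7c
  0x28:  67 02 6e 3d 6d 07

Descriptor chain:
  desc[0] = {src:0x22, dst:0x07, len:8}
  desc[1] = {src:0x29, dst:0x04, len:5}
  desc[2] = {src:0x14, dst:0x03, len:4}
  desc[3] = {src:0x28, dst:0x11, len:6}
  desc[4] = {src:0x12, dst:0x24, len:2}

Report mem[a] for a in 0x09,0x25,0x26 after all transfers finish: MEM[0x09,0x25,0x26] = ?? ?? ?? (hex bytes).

  after D0: wrote 8B at 0x07 = bdc14231ee7c6702
  after D1: wrote 5B at 0x04 = 026e3d6d07
  after D2: wrote 4B at 0x03 = 7fcd6508
  after D3: wrote 6B at 0x11 = 67026e3d6d07
  after D4: wrote 2B at 0x24 = 026e
query mem[0x09]=0x42, mem[0x25]=0x6e, mem[0x26]=0xee

MEM[0x09,0x25,0x26] = 42 6e ee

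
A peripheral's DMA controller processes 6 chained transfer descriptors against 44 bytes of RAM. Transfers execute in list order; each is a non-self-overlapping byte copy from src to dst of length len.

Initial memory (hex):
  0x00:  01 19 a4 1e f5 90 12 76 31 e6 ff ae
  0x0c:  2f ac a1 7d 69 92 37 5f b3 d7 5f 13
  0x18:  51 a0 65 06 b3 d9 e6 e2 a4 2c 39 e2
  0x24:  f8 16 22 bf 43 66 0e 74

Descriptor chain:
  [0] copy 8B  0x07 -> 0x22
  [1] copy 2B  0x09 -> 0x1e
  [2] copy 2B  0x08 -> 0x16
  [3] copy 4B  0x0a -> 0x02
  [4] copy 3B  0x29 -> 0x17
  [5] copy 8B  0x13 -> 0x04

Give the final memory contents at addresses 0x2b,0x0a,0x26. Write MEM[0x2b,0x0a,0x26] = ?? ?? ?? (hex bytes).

D0: mem[0x22..0x29] <- [76 31 e6 ff ae 2f ac a1]
D1: mem[0x1e..0x1f] <- [e6 ff]
D2: mem[0x16..0x17] <- [31 e6]
D3: mem[0x02..0x05] <- [ff ae 2f ac]
D4: mem[0x17..0x19] <- [a1 0e 74]
D5: mem[0x04..0x0b] <- [5f b3 d7 31 a1 0e 74 65]
query mem[0x2b]=0x74, mem[0x0a]=0x74, mem[0x26]=0xae

MEM[0x2b,0x0a,0x26] = 74 74 ae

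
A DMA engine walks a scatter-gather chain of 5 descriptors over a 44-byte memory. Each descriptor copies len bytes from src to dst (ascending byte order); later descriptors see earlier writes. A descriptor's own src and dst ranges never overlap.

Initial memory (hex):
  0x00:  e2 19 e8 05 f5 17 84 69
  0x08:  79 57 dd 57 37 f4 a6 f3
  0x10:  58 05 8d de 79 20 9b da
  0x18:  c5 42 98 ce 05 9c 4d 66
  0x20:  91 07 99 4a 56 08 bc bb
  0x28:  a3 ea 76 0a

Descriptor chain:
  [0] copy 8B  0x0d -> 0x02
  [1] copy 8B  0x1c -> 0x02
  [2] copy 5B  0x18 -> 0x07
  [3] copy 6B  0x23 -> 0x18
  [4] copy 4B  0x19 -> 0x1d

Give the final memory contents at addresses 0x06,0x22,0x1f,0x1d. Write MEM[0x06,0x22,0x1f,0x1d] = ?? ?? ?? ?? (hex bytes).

MEM[0x06,0x22,0x1f,0x1d] = 91 99 bc 56

D0: mem[0x02..0x09] <- [f4 a6 f3 58 05 8d de 79]
D1: mem[0x02..0x09] <- [05 9c 4d 66 91 07 99 4a]
D2: mem[0x07..0x0b] <- [c5 42 98 ce 05]
D3: mem[0x18..0x1d] <- [4a 56 08 bc bb a3]
D4: mem[0x1d..0x20] <- [56 08 bc bb]
query mem[0x06]=0x91, mem[0x22]=0x99, mem[0x1f]=0xbc, mem[0x1d]=0x56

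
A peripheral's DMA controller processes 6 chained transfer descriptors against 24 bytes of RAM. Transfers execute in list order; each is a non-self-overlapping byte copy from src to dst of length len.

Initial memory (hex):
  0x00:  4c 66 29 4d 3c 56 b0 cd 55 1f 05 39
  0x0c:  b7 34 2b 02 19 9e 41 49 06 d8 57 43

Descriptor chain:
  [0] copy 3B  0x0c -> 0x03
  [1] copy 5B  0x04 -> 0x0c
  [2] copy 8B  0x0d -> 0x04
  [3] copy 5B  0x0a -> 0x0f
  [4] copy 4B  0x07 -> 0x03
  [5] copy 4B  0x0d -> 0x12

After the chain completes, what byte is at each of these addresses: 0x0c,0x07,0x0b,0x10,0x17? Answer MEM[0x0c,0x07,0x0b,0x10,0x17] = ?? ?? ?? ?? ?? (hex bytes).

MEM[0x0c,0x07,0x0b,0x10,0x17] = 34 55 06 06 43

#0 dst[0x03+3] := {0xb7,0x34,0x2b}
#1 dst[0x0c+5] := {0x34,0x2b,0xb0,0xcd,0x55}
#2 dst[0x04+8] := {0x2b,0xb0,0xcd,0x55,0x9e,0x41,0x49,0x06}
#3 dst[0x0f+5] := {0x49,0x06,0x34,0x2b,0xb0}
#4 dst[0x03+4] := {0x55,0x9e,0x41,0x49}
#5 dst[0x12+4] := {0x2b,0xb0,0x49,0x06}
query mem[0x0c]=0x34, mem[0x07]=0x55, mem[0x0b]=0x06, mem[0x10]=0x06, mem[0x17]=0x43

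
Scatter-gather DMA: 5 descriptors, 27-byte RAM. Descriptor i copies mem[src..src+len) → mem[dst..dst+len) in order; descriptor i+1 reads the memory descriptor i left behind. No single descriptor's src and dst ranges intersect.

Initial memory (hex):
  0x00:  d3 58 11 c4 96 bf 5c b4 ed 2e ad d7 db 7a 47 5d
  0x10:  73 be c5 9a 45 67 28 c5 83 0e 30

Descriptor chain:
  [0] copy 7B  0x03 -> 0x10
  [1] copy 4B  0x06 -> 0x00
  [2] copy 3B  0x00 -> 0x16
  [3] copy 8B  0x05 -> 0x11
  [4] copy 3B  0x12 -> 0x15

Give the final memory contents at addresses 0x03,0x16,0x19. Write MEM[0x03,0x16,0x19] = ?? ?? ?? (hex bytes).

#0 dst[0x10+7] := {0xc4,0x96,0xbf,0x5c,0xb4,0xed,0x2e}
#1 dst[0x00+4] := {0x5c,0xb4,0xed,0x2e}
#2 dst[0x16+3] := {0x5c,0xb4,0xed}
#3 dst[0x11+8] := {0xbf,0x5c,0xb4,0xed,0x2e,0xad,0xd7,0xdb}
#4 dst[0x15+3] := {0x5c,0xb4,0xed}
query mem[0x03]=0x2e, mem[0x16]=0xb4, mem[0x19]=0x0e

MEM[0x03,0x16,0x19] = 2e b4 0e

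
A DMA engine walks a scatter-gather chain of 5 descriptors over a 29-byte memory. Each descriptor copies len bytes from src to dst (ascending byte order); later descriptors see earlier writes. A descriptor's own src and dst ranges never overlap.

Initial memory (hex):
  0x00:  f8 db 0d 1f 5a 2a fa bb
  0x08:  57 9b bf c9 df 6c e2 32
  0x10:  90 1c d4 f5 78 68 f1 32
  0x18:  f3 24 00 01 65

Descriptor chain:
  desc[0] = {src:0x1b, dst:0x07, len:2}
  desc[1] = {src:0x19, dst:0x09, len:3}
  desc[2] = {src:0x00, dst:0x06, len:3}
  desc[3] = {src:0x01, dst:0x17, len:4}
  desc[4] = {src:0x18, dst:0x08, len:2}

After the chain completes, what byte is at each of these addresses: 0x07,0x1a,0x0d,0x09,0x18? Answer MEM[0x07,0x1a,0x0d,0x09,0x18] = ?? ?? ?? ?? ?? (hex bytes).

MEM[0x07,0x1a,0x0d,0x09,0x18] = db 5a 6c 1f 0d

  after D0: wrote 2B at 0x07 = 0165
  after D1: wrote 3B at 0x09 = 240001
  after D2: wrote 3B at 0x06 = f8db0d
  after D3: wrote 4B at 0x17 = db0d1f5a
  after D4: wrote 2B at 0x08 = 0d1f
query mem[0x07]=0xdb, mem[0x1a]=0x5a, mem[0x0d]=0x6c, mem[0x09]=0x1f, mem[0x18]=0x0d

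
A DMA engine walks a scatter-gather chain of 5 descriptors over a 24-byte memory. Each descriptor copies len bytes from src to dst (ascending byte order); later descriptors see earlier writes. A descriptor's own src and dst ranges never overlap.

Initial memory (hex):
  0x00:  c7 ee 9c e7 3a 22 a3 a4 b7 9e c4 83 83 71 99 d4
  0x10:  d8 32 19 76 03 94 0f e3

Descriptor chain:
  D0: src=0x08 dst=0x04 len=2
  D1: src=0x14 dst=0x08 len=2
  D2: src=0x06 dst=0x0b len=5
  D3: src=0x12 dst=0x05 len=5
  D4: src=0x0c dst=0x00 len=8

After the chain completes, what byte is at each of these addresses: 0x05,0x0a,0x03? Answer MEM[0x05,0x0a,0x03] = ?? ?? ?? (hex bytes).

  after D0: wrote 2B at 0x04 = b79e
  after D1: wrote 2B at 0x08 = 0394
  after D2: wrote 5B at 0x0b = a3a40394c4
  after D3: wrote 5B at 0x05 = 197603940f
  after D4: wrote 8B at 0x00 = a40394c4d8321976
query mem[0x05]=0x32, mem[0x0a]=0xc4, mem[0x03]=0xc4

MEM[0x05,0x0a,0x03] = 32 c4 c4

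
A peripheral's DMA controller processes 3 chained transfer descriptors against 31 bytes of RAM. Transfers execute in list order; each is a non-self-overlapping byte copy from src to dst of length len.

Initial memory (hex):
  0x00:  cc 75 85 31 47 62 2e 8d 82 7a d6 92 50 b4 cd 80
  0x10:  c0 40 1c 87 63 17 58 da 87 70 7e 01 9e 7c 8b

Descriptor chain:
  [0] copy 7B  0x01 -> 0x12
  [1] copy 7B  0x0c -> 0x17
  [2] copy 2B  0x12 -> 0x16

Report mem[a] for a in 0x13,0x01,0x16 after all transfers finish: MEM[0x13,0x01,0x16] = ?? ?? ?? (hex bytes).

[0] 0x01->0x12 len=7 : 75 85 31 47 62 2e 8d
[1] 0x0c->0x17 len=7 : 50 b4 cd 80 c0 40 75
[2] 0x12->0x16 len=2 : 75 85
query mem[0x13]=0x85, mem[0x01]=0x75, mem[0x16]=0x75

MEM[0x13,0x01,0x16] = 85 75 75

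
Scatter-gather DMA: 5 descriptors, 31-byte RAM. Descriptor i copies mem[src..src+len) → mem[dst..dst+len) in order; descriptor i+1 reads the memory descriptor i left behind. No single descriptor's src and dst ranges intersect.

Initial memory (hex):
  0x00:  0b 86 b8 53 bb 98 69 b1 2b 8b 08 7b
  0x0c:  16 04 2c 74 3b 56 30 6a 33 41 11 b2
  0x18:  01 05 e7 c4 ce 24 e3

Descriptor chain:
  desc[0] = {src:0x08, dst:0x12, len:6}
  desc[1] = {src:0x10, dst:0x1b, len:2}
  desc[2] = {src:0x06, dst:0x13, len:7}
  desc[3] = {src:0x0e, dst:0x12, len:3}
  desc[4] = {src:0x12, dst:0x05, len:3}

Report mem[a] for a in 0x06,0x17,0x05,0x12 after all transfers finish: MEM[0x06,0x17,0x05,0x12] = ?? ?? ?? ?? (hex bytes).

MEM[0x06,0x17,0x05,0x12] = 74 08 2c 2c

D0: mem[0x12..0x17] <- [2b 8b 08 7b 16 04]
D1: mem[0x1b..0x1c] <- [3b 56]
D2: mem[0x13..0x19] <- [69 b1 2b 8b 08 7b 16]
D3: mem[0x12..0x14] <- [2c 74 3b]
D4: mem[0x05..0x07] <- [2c 74 3b]
query mem[0x06]=0x74, mem[0x17]=0x08, mem[0x05]=0x2c, mem[0x12]=0x2c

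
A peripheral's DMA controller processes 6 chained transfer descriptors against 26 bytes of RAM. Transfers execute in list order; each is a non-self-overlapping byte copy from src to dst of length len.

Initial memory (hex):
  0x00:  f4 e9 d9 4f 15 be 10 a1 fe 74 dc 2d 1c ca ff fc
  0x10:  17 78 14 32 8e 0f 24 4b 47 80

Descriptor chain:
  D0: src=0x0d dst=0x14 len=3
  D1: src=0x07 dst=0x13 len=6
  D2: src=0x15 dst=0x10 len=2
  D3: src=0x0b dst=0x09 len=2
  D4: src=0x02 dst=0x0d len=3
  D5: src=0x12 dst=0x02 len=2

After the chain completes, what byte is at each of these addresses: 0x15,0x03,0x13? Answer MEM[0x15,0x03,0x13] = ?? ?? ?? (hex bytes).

MEM[0x15,0x03,0x13] = 74 a1 a1

D0: mem[0x14..0x16] <- [ca ff fc]
D1: mem[0x13..0x18] <- [a1 fe 74 dc 2d 1c]
D2: mem[0x10..0x11] <- [74 dc]
D3: mem[0x09..0x0a] <- [2d 1c]
D4: mem[0x0d..0x0f] <- [d9 4f 15]
D5: mem[0x02..0x03] <- [14 a1]
query mem[0x15]=0x74, mem[0x03]=0xa1, mem[0x13]=0xa1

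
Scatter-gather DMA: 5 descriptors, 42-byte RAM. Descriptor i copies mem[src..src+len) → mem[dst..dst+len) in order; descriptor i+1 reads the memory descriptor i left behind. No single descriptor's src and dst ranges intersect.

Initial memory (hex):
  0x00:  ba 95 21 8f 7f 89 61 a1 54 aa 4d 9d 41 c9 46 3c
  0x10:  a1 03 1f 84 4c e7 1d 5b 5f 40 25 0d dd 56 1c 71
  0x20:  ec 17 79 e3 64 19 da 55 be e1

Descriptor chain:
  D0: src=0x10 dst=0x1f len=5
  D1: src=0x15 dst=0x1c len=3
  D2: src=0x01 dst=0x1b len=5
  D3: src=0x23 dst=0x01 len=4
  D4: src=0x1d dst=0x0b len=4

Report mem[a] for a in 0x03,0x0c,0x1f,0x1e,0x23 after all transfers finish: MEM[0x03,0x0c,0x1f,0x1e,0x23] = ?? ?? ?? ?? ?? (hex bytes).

[0] 0x10->0x1f len=5 : a1 03 1f 84 4c
[1] 0x15->0x1c len=3 : e7 1d 5b
[2] 0x01->0x1b len=5 : 95 21 8f 7f 89
[3] 0x23->0x01 len=4 : 4c 64 19 da
[4] 0x1d->0x0b len=4 : 8f 7f 89 03
query mem[0x03]=0x19, mem[0x0c]=0x7f, mem[0x1f]=0x89, mem[0x1e]=0x7f, mem[0x23]=0x4c

MEM[0x03,0x0c,0x1f,0x1e,0x23] = 19 7f 89 7f 4c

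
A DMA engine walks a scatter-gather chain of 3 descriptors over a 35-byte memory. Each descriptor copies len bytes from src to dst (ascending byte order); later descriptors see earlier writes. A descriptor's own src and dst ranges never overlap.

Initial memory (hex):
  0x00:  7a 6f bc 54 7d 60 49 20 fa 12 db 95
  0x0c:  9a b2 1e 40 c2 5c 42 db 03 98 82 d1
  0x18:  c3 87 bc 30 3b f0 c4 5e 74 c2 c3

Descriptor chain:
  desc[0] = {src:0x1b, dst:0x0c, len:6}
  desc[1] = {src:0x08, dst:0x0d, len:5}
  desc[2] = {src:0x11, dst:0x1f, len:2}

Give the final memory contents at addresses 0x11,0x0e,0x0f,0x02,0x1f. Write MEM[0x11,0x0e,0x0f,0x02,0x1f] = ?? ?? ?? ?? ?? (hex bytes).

[0] 0x1b->0x0c len=6 : 30 3b f0 c4 5e 74
[1] 0x08->0x0d len=5 : fa 12 db 95 30
[2] 0x11->0x1f len=2 : 30 42
query mem[0x11]=0x30, mem[0x0e]=0x12, mem[0x0f]=0xdb, mem[0x02]=0xbc, mem[0x1f]=0x30

MEM[0x11,0x0e,0x0f,0x02,0x1f] = 30 12 db bc 30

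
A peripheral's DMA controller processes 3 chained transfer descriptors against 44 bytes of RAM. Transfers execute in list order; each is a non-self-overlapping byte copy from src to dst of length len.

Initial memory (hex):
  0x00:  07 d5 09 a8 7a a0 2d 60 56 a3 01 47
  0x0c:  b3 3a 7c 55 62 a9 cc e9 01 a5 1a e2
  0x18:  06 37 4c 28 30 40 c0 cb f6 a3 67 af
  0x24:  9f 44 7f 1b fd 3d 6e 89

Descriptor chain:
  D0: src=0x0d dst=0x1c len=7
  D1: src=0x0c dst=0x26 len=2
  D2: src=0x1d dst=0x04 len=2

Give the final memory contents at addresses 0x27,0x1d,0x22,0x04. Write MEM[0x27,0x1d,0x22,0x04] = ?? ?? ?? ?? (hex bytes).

D0: mem[0x1c..0x22] <- [3a 7c 55 62 a9 cc e9]
D1: mem[0x26..0x27] <- [b3 3a]
D2: mem[0x04..0x05] <- [7c 55]
query mem[0x27]=0x3a, mem[0x1d]=0x7c, mem[0x22]=0xe9, mem[0x04]=0x7c

MEM[0x27,0x1d,0x22,0x04] = 3a 7c e9 7c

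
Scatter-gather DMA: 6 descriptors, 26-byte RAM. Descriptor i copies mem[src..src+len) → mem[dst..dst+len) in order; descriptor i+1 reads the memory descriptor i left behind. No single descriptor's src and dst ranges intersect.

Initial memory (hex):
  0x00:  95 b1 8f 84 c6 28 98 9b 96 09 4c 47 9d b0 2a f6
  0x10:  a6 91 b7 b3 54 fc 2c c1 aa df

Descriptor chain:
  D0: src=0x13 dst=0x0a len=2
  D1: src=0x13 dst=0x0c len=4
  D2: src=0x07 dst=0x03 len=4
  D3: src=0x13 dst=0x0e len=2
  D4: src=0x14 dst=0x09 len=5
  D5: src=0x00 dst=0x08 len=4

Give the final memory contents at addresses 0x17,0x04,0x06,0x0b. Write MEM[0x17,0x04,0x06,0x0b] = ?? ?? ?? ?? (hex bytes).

  after D0: wrote 2B at 0x0a = b354
  after D1: wrote 4B at 0x0c = b354fc2c
  after D2: wrote 4B at 0x03 = 9b9609b3
  after D3: wrote 2B at 0x0e = b354
  after D4: wrote 5B at 0x09 = 54fc2cc1aa
  after D5: wrote 4B at 0x08 = 95b18f9b
query mem[0x17]=0xc1, mem[0x04]=0x96, mem[0x06]=0xb3, mem[0x0b]=0x9b

MEM[0x17,0x04,0x06,0x0b] = c1 96 b3 9b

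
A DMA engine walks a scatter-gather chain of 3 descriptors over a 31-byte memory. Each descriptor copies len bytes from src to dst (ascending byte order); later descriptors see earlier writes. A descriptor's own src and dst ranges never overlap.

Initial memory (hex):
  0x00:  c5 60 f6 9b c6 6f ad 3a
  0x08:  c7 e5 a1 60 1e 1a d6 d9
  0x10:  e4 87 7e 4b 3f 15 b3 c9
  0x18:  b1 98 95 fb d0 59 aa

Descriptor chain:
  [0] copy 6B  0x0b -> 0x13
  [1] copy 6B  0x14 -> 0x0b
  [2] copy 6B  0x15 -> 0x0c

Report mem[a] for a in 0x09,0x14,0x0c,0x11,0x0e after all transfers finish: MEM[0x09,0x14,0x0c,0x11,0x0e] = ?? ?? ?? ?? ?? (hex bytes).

MEM[0x09,0x14,0x0c,0x11,0x0e] = e5 1e 1a 95 d9

D0: mem[0x13..0x18] <- [60 1e 1a d6 d9 e4]
D1: mem[0x0b..0x10] <- [1e 1a d6 d9 e4 98]
D2: mem[0x0c..0x11] <- [1a d6 d9 e4 98 95]
query mem[0x09]=0xe5, mem[0x14]=0x1e, mem[0x0c]=0x1a, mem[0x11]=0x95, mem[0x0e]=0xd9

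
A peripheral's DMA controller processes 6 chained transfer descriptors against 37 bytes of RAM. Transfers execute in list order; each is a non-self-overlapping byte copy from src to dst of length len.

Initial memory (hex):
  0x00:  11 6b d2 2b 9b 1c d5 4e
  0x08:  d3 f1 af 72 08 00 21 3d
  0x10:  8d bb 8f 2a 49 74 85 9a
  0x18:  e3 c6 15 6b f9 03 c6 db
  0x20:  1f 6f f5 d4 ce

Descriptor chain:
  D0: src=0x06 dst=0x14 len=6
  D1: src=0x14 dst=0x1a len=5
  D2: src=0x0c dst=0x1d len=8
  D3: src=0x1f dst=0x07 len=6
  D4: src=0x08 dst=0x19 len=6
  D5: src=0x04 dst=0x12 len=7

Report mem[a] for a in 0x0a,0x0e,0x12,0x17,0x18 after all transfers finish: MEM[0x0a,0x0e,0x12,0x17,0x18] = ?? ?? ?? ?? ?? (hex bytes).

MEM[0x0a,0x0e,0x12,0x17,0x18] = bb 21 9b 8d bb

D0: mem[0x14..0x19] <- [d5 4e d3 f1 af 72]
D1: mem[0x1a..0x1e] <- [d5 4e d3 f1 af]
D2: mem[0x1d..0x24] <- [08 00 21 3d 8d bb 8f 2a]
D3: mem[0x07..0x0c] <- [21 3d 8d bb 8f 2a]
D4: mem[0x19..0x1e] <- [3d 8d bb 8f 2a 00]
D5: mem[0x12..0x18] <- [9b 1c d5 21 3d 8d bb]
query mem[0x0a]=0xbb, mem[0x0e]=0x21, mem[0x12]=0x9b, mem[0x17]=0x8d, mem[0x18]=0xbb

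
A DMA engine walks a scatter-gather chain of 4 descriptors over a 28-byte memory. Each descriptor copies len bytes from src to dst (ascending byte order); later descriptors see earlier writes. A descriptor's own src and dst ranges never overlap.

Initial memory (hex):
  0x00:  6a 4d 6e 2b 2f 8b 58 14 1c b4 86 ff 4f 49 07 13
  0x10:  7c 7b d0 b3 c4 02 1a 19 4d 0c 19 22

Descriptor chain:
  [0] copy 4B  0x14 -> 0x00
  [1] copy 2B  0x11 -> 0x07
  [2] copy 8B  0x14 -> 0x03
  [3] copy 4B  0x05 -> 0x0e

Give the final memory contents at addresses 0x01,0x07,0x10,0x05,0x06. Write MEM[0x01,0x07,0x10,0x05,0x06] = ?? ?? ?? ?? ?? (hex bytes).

  after D0: wrote 4B at 0x00 = c4021a19
  after D1: wrote 2B at 0x07 = 7bd0
  after D2: wrote 8B at 0x03 = c4021a194d0c1922
  after D3: wrote 4B at 0x0e = 1a194d0c
query mem[0x01]=0x02, mem[0x07]=0x4d, mem[0x10]=0x4d, mem[0x05]=0x1a, mem[0x06]=0x19

MEM[0x01,0x07,0x10,0x05,0x06] = 02 4d 4d 1a 19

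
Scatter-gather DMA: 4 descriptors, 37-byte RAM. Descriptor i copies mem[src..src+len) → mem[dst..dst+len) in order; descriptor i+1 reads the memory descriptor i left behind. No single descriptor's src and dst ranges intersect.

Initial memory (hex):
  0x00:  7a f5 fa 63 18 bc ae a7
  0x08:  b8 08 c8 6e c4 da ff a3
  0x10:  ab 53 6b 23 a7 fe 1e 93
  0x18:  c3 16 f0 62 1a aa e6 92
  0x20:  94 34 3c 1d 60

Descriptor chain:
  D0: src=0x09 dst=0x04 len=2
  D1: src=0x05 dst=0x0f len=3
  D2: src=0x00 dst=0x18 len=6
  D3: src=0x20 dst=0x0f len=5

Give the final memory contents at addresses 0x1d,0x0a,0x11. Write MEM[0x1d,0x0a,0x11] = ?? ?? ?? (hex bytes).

MEM[0x1d,0x0a,0x11] = c8 c8 3c

[0] 0x09->0x04 len=2 : 08 c8
[1] 0x05->0x0f len=3 : c8 ae a7
[2] 0x00->0x18 len=6 : 7a f5 fa 63 08 c8
[3] 0x20->0x0f len=5 : 94 34 3c 1d 60
query mem[0x1d]=0xc8, mem[0x0a]=0xc8, mem[0x11]=0x3c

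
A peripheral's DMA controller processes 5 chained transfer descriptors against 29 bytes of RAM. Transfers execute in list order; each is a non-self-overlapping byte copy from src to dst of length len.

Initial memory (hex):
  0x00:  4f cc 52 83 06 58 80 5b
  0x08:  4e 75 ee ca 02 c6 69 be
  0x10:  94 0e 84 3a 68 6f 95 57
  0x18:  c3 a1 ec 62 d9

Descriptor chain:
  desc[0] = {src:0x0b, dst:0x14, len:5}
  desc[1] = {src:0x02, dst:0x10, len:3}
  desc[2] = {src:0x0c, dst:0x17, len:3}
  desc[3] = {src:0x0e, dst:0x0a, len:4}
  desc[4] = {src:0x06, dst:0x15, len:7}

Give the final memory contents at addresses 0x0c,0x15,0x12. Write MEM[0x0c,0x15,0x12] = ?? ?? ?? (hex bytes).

[0] 0x0b->0x14 len=5 : ca 02 c6 69 be
[1] 0x02->0x10 len=3 : 52 83 06
[2] 0x0c->0x17 len=3 : 02 c6 69
[3] 0x0e->0x0a len=4 : 69 be 52 83
[4] 0x06->0x15 len=7 : 80 5b 4e 75 69 be 52
query mem[0x0c]=0x52, mem[0x15]=0x80, mem[0x12]=0x06

MEM[0x0c,0x15,0x12] = 52 80 06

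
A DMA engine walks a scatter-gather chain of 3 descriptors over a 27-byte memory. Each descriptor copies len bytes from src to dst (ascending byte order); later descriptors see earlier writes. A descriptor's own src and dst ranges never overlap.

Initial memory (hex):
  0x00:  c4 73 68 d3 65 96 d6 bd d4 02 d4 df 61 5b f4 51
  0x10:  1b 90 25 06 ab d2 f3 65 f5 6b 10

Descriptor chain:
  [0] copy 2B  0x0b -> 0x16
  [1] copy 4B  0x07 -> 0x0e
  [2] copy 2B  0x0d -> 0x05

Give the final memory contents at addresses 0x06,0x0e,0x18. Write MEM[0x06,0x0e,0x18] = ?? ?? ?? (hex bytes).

MEM[0x06,0x0e,0x18] = bd bd f5

  after D0: wrote 2B at 0x16 = df61
  after D1: wrote 4B at 0x0e = bdd402d4
  after D2: wrote 2B at 0x05 = 5bbd
query mem[0x06]=0xbd, mem[0x0e]=0xbd, mem[0x18]=0xf5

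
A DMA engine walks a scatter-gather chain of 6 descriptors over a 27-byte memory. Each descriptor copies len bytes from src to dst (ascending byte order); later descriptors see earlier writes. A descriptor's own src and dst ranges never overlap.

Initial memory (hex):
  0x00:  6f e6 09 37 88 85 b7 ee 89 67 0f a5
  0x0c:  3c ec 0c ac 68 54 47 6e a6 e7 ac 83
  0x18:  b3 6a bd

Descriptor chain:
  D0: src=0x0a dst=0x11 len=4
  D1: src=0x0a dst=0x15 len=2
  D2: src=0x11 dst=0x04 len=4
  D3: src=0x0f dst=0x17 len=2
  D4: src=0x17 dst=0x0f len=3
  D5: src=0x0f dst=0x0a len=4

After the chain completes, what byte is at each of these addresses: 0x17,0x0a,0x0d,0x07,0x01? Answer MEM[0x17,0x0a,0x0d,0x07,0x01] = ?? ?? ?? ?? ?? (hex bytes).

MEM[0x17,0x0a,0x0d,0x07,0x01] = ac ac a5 ec e6

#0 dst[0x11+4] := {0x0f,0xa5,0x3c,0xec}
#1 dst[0x15+2] := {0x0f,0xa5}
#2 dst[0x04+4] := {0x0f,0xa5,0x3c,0xec}
#3 dst[0x17+2] := {0xac,0x68}
#4 dst[0x0f+3] := {0xac,0x68,0x6a}
#5 dst[0x0a+4] := {0xac,0x68,0x6a,0xa5}
query mem[0x17]=0xac, mem[0x0a]=0xac, mem[0x0d]=0xa5, mem[0x07]=0xec, mem[0x01]=0xe6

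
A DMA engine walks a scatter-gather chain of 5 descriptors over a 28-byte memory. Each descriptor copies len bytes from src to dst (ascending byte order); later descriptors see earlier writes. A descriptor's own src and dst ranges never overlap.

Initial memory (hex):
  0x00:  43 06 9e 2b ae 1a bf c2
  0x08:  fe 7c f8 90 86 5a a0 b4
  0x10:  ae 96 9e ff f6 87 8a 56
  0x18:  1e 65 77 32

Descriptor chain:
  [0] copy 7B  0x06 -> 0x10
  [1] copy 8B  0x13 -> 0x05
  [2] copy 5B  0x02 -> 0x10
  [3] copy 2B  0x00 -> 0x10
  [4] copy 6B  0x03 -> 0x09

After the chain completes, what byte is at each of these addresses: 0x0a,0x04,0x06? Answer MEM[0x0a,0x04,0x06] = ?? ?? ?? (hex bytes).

MEM[0x0a,0x04,0x06] = ae ae f8

[0] 0x06->0x10 len=7 : bf c2 fe 7c f8 90 86
[1] 0x13->0x05 len=8 : 7c f8 90 86 56 1e 65 77
[2] 0x02->0x10 len=5 : 9e 2b ae 7c f8
[3] 0x00->0x10 len=2 : 43 06
[4] 0x03->0x09 len=6 : 2b ae 7c f8 90 86
query mem[0x0a]=0xae, mem[0x04]=0xae, mem[0x06]=0xf8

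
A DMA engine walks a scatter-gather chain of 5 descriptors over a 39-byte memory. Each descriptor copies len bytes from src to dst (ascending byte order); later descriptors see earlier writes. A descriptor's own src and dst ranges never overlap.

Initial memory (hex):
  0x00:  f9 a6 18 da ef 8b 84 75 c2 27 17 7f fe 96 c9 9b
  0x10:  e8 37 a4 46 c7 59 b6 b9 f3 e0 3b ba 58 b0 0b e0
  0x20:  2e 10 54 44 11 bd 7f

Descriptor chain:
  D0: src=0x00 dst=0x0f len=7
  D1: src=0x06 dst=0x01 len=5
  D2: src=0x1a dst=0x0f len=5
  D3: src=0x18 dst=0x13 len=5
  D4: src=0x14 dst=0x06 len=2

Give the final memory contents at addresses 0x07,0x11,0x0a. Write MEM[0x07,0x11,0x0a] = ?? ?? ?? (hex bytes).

  after D0: wrote 7B at 0x0f = f9a618daef8b84
  after D1: wrote 5B at 0x01 = 8475c22717
  after D2: wrote 5B at 0x0f = 3bba58b00b
  after D3: wrote 5B at 0x13 = f3e03bba58
  after D4: wrote 2B at 0x06 = e03b
query mem[0x07]=0x3b, mem[0x11]=0x58, mem[0x0a]=0x17

MEM[0x07,0x11,0x0a] = 3b 58 17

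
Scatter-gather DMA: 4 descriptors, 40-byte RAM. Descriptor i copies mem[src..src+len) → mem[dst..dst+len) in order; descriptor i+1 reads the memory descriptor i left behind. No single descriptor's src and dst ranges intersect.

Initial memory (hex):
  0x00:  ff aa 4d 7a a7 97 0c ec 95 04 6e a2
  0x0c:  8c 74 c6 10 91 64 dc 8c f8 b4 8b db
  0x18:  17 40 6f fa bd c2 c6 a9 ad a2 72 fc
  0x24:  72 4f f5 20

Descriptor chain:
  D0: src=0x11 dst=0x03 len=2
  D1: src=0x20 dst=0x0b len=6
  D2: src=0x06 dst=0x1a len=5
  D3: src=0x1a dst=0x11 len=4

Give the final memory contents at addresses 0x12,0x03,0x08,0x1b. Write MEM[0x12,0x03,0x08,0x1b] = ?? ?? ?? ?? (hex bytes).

MEM[0x12,0x03,0x08,0x1b] = ec 64 95 ec

  after D0: wrote 2B at 0x03 = 64dc
  after D1: wrote 6B at 0x0b = ada272fc724f
  after D2: wrote 5B at 0x1a = 0cec95046e
  after D3: wrote 4B at 0x11 = 0cec9504
query mem[0x12]=0xec, mem[0x03]=0x64, mem[0x08]=0x95, mem[0x1b]=0xec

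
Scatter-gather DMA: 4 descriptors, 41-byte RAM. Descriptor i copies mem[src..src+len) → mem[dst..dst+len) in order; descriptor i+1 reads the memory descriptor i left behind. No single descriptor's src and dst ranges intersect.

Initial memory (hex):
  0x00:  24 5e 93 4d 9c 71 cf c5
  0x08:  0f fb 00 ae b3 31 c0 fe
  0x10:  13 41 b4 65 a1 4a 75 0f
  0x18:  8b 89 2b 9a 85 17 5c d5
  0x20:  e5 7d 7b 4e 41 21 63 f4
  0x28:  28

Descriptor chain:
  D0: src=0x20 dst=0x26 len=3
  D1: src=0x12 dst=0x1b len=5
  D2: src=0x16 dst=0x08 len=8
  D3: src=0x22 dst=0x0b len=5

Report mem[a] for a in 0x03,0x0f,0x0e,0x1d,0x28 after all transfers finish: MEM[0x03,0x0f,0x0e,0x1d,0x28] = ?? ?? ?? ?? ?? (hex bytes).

MEM[0x03,0x0f,0x0e,0x1d,0x28] = 4d e5 21 a1 7b

#0 dst[0x26+3] := {0xe5,0x7d,0x7b}
#1 dst[0x1b+5] := {0xb4,0x65,0xa1,0x4a,0x75}
#2 dst[0x08+8] := {0x75,0x0f,0x8b,0x89,0x2b,0xb4,0x65,0xa1}
#3 dst[0x0b+5] := {0x7b,0x4e,0x41,0x21,0xe5}
query mem[0x03]=0x4d, mem[0x0f]=0xe5, mem[0x0e]=0x21, mem[0x1d]=0xa1, mem[0x28]=0x7b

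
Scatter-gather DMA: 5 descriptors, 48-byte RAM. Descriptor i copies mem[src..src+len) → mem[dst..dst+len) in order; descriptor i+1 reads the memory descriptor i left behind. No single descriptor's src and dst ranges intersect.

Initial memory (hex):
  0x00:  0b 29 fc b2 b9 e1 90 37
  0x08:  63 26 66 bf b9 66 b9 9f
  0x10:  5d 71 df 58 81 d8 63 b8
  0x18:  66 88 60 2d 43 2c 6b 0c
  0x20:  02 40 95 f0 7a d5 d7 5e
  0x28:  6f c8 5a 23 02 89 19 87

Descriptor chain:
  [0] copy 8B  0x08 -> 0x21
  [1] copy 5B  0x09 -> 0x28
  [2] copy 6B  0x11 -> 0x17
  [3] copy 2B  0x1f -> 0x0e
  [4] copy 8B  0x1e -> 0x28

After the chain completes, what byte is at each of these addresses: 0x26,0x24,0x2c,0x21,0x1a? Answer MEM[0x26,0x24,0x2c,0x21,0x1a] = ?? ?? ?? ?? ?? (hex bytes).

D0: mem[0x21..0x28] <- [63 26 66 bf b9 66 b9 9f]
D1: mem[0x28..0x2c] <- [26 66 bf b9 66]
D2: mem[0x17..0x1c] <- [71 df 58 81 d8 63]
D3: mem[0x0e..0x0f] <- [0c 02]
D4: mem[0x28..0x2f] <- [6b 0c 02 63 26 66 bf b9]
query mem[0x26]=0x66, mem[0x24]=0xbf, mem[0x2c]=0x26, mem[0x21]=0x63, mem[0x1a]=0x81

MEM[0x26,0x24,0x2c,0x21,0x1a] = 66 bf 26 63 81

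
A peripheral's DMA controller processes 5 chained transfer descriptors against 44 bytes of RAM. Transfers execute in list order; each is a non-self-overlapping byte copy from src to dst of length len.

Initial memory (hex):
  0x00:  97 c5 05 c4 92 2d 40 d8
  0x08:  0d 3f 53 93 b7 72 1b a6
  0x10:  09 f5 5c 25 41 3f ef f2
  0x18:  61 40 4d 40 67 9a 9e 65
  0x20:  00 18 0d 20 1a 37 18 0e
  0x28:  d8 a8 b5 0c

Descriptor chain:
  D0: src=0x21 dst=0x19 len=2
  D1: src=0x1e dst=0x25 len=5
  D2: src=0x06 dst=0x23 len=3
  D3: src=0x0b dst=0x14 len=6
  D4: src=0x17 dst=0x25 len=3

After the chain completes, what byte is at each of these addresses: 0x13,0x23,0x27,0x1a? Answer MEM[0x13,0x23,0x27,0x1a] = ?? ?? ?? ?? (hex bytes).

[0] 0x21->0x19 len=2 : 18 0d
[1] 0x1e->0x25 len=5 : 9e 65 00 18 0d
[2] 0x06->0x23 len=3 : 40 d8 0d
[3] 0x0b->0x14 len=6 : 93 b7 72 1b a6 09
[4] 0x17->0x25 len=3 : 1b a6 09
query mem[0x13]=0x25, mem[0x23]=0x40, mem[0x27]=0x09, mem[0x1a]=0x0d

MEM[0x13,0x23,0x27,0x1a] = 25 40 09 0d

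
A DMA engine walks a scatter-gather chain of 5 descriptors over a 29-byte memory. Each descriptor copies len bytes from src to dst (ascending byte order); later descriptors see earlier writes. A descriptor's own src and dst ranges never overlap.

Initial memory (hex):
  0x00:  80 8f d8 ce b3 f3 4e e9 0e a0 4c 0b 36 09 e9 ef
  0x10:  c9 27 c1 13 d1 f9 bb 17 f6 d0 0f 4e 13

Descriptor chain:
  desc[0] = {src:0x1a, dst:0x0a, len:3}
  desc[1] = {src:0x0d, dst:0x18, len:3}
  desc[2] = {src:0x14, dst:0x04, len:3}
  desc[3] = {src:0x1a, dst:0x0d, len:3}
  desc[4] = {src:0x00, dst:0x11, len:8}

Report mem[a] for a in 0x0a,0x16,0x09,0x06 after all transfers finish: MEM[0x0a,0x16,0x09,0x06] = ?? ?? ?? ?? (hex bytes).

MEM[0x0a,0x16,0x09,0x06] = 0f f9 a0 bb

D0: mem[0x0a..0x0c] <- [0f 4e 13]
D1: mem[0x18..0x1a] <- [09 e9 ef]
D2: mem[0x04..0x06] <- [d1 f9 bb]
D3: mem[0x0d..0x0f] <- [ef 4e 13]
D4: mem[0x11..0x18] <- [80 8f d8 ce d1 f9 bb e9]
query mem[0x0a]=0x0f, mem[0x16]=0xf9, mem[0x09]=0xa0, mem[0x06]=0xbb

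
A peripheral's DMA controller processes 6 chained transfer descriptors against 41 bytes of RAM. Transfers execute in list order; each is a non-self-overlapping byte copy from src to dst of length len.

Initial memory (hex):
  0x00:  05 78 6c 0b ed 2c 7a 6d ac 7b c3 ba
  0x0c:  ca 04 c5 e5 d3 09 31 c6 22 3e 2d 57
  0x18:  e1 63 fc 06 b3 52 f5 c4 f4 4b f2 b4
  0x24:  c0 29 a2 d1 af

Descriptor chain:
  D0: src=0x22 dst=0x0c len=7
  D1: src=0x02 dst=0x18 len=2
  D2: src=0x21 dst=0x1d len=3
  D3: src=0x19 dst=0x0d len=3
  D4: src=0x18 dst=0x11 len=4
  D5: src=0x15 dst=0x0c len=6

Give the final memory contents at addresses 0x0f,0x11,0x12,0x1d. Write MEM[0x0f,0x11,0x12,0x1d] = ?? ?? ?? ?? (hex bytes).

MEM[0x0f,0x11,0x12,0x1d] = 6c fc 0b 4b

D0: mem[0x0c..0x12] <- [f2 b4 c0 29 a2 d1 af]
D1: mem[0x18..0x19] <- [6c 0b]
D2: mem[0x1d..0x1f] <- [4b f2 b4]
D3: mem[0x0d..0x0f] <- [0b fc 06]
D4: mem[0x11..0x14] <- [6c 0b fc 06]
D5: mem[0x0c..0x11] <- [3e 2d 57 6c 0b fc]
query mem[0x0f]=0x6c, mem[0x11]=0xfc, mem[0x12]=0x0b, mem[0x1d]=0x4b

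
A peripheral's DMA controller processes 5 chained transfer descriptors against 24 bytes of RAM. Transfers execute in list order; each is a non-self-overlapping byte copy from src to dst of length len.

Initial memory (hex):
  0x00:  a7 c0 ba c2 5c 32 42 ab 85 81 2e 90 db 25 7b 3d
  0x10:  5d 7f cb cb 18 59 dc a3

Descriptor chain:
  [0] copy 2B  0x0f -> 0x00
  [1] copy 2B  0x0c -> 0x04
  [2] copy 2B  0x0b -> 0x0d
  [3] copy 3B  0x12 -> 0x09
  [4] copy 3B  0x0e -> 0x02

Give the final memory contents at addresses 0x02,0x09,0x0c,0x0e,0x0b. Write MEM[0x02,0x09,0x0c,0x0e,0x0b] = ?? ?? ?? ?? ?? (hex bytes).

  after D0: wrote 2B at 0x00 = 3d5d
  after D1: wrote 2B at 0x04 = db25
  after D2: wrote 2B at 0x0d = 90db
  after D3: wrote 3B at 0x09 = cbcb18
  after D4: wrote 3B at 0x02 = db3d5d
query mem[0x02]=0xdb, mem[0x09]=0xcb, mem[0x0c]=0xdb, mem[0x0e]=0xdb, mem[0x0b]=0x18

MEM[0x02,0x09,0x0c,0x0e,0x0b] = db cb db db 18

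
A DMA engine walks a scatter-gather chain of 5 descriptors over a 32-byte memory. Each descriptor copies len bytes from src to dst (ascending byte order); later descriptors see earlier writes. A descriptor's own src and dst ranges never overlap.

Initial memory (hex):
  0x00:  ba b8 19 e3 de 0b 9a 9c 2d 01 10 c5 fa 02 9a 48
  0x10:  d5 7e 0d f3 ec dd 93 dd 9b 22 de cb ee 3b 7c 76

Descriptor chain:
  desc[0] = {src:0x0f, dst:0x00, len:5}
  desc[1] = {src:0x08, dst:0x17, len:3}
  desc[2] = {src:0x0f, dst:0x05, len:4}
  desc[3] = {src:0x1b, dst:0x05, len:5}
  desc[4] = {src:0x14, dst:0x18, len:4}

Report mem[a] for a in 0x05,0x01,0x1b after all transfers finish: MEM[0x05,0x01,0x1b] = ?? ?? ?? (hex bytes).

MEM[0x05,0x01,0x1b] = cb d5 2d

[0] 0x0f->0x00 len=5 : 48 d5 7e 0d f3
[1] 0x08->0x17 len=3 : 2d 01 10
[2] 0x0f->0x05 len=4 : 48 d5 7e 0d
[3] 0x1b->0x05 len=5 : cb ee 3b 7c 76
[4] 0x14->0x18 len=4 : ec dd 93 2d
query mem[0x05]=0xcb, mem[0x01]=0xd5, mem[0x1b]=0x2d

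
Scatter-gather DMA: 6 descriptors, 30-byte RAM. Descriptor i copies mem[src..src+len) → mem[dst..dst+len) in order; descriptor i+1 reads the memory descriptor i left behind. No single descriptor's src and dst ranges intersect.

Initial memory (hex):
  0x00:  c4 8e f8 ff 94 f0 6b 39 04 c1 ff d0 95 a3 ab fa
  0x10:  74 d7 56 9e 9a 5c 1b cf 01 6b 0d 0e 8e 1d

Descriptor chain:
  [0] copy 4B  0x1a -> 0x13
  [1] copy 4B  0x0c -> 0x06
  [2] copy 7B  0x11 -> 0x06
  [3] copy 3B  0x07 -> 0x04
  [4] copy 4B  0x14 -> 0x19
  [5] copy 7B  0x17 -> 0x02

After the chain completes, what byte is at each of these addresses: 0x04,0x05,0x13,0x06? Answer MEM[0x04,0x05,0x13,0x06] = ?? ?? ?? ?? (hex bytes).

MEM[0x04,0x05,0x13,0x06] = 0e 8e 0d 1d

  after D0: wrote 4B at 0x13 = 0d0e8e1d
  after D1: wrote 4B at 0x06 = 95a3abfa
  after D2: wrote 7B at 0x06 = d7560d0e8e1dcf
  after D3: wrote 3B at 0x04 = 560d0e
  after D4: wrote 4B at 0x19 = 0e8e1dcf
  after D5: wrote 7B at 0x02 = cf010e8e1dcf1d
query mem[0x04]=0x0e, mem[0x05]=0x8e, mem[0x13]=0x0d, mem[0x06]=0x1d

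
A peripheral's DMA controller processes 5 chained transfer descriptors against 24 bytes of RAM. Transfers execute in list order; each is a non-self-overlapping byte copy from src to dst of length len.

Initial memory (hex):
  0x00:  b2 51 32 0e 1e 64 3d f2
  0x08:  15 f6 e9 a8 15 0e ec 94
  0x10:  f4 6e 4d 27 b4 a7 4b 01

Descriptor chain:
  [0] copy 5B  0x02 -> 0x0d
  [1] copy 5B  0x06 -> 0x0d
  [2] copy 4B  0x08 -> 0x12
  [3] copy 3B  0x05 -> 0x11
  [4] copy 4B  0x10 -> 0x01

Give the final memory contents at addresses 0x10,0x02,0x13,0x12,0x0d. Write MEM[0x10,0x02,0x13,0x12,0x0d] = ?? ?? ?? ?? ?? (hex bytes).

MEM[0x10,0x02,0x13,0x12,0x0d] = f6 64 f2 3d 3d

  after D0: wrote 5B at 0x0d = 320e1e643d
  after D1: wrote 5B at 0x0d = 3df215f6e9
  after D2: wrote 4B at 0x12 = 15f6e9a8
  after D3: wrote 3B at 0x11 = 643df2
  after D4: wrote 4B at 0x01 = f6643df2
query mem[0x10]=0xf6, mem[0x02]=0x64, mem[0x13]=0xf2, mem[0x12]=0x3d, mem[0x0d]=0x3d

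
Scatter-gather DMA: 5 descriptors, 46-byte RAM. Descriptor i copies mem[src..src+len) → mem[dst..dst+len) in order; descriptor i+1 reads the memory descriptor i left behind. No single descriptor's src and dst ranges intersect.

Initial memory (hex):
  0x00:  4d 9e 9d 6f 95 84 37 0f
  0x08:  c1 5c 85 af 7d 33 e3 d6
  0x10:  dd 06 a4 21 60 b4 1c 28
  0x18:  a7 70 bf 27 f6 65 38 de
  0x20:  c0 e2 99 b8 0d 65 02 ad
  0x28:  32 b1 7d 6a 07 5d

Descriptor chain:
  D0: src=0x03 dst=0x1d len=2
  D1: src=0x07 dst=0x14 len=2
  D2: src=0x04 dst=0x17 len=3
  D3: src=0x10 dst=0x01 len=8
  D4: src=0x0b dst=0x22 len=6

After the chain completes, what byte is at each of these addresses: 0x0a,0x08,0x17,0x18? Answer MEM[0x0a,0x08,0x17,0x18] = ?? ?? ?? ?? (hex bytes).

  after D0: wrote 2B at 0x1d = 6f95
  after D1: wrote 2B at 0x14 = 0fc1
  after D2: wrote 3B at 0x17 = 958437
  after D3: wrote 8B at 0x01 = dd06a4210fc11c95
  after D4: wrote 6B at 0x22 = af7d33e3d6dd
query mem[0x0a]=0x85, mem[0x08]=0x95, mem[0x17]=0x95, mem[0x18]=0x84

MEM[0x0a,0x08,0x17,0x18] = 85 95 95 84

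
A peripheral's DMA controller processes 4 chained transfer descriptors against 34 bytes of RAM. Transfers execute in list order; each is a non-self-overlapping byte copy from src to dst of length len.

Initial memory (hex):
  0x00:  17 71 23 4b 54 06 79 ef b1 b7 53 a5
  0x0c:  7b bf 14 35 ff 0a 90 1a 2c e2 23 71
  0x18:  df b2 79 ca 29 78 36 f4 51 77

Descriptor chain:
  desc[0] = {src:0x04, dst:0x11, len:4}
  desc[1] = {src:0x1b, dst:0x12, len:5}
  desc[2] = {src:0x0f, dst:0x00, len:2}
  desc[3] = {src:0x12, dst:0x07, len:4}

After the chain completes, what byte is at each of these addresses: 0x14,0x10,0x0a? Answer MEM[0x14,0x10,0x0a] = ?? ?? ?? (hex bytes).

MEM[0x14,0x10,0x0a] = 78 ff 36

[0] 0x04->0x11 len=4 : 54 06 79 ef
[1] 0x1b->0x12 len=5 : ca 29 78 36 f4
[2] 0x0f->0x00 len=2 : 35 ff
[3] 0x12->0x07 len=4 : ca 29 78 36
query mem[0x14]=0x78, mem[0x10]=0xff, mem[0x0a]=0x36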